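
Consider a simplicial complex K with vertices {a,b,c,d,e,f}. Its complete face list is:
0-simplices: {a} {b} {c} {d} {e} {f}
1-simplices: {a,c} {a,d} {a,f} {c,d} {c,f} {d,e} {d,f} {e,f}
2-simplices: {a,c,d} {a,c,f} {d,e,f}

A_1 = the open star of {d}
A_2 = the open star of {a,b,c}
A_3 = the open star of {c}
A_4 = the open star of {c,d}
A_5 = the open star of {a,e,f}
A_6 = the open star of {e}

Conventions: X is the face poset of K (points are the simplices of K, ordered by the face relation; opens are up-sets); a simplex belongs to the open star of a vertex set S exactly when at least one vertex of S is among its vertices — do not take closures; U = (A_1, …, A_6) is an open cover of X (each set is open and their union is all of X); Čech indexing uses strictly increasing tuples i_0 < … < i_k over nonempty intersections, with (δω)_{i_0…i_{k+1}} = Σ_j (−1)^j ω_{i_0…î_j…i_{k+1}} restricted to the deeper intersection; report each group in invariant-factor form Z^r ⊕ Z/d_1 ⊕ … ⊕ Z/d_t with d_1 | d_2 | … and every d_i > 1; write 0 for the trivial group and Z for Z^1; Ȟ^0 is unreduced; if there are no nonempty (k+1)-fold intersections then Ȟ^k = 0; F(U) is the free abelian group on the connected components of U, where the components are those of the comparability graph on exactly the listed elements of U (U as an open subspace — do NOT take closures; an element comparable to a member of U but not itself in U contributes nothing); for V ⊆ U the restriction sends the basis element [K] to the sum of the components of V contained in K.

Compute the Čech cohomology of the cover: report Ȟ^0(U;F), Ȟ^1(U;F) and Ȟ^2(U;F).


intersection data:
  A1={{d},{a,d},{c,d},{d,e},{d,f},{a,c,d},{d,e,f}} A2={{a},{b},{c},{a,c},{a,d},{a,f},{c,d},{c,f},{a,c,d},{a,c,f}} A3={{c},{a,c},{c,d},{c,f},{a,c,d},{a,c,f}} A4={{c},{d},{a,c},{a,d},{c,d},{c,f},{d,e},{d,f},{a,c,d},{a,c,f},{d,e,f}} A5={{a},{e},{f},{a,c},{a,d},{a,f},{c,f},{d,e},{d,f},{e,f},{a,c,d},{a,c,f},{d,e,f}} A6={{e},{d,e},{e,f},{d,e,f}}
  A12={{a,d},{c,d},{a,c,d}} A13={{c,d},{a,c,d}} A14={{d},{a,d},{c,d},{d,e},{d,f},{a,c,d},{d,e,f}} A15={{a,d},{d,e},{d,f},{a,c,d},{d,e,f}} A16={{d,e},{d,e,f}} A23={{c},{a,c},{c,d},{c,f},{a,c,d},{a,c,f}} A24={{c},{a,c},{a,d},{c,d},{c,f},{a,c,d},{a,c,f}} A25={{a},{a,c},{a,d},{a,f},{c,f},{a,c,d},{a,c,f}} A34={{c},{a,c},{c,d},{c,f},{a,c,d},{a,c,f}} A35={{a,c},{c,f},{a,c,d},{a,c,f}} A45={{a,c},{a,d},{c,f},{d,e},{d,f},{a,c,d},{a,c,f},{d,e,f}} A46={{d,e},{d,e,f}} A56={{e},{d,e},{e,f},{d,e,f}}
  A123={{c,d},{a,c,d}} A124={{a,d},{c,d},{a,c,d}} A125={{a,d},{a,c,d}} A134={{c,d},{a,c,d}} A135={{a,c,d}} A145={{a,d},{d,e},{d,f},{a,c,d},{d,e,f}} A146={{d,e},{d,e,f}} A156={{d,e},{d,e,f}} A234={{c},{a,c},{c,d},{c,f},{a,c,d},{a,c,f}} A235={{a,c},{c,f},{a,c,d},{a,c,f}} A245={{a,c},{a,d},{c,f},{a,c,d},{a,c,f}} A345={{a,c},{c,f},{a,c,d},{a,c,f}} A456={{d,e},{d,e,f}}
  A1234={{c,d},{a,c,d}} A1235={{a,c,d}} A1245={{a,d},{a,c,d}} A1345={{a,c,d}} A1456={{d,e},{d,e,f}} A2345={{a,c},{c,f},{a,c,d},{a,c,f}}
  A12345={{a,c,d}}
components per intersection:
  A1: {{d},{a,d},{c,d},{d,e},{d,f},{a,c,d},{d,e,f}}
  A2: {{a},{c},{a,c},{a,d},{a,f},{c,d},{c,f},{a,c,d},{a,c,f}} {{b}}
  A3: {{c},{a,c},{c,d},{c,f},{a,c,d},{a,c,f}}
  A4: {{c},{d},{a,c},{a,d},{c,d},{c,f},{d,e},{d,f},{a,c,d},{a,c,f},{d,e,f}}
  A5: {{a},{e},{f},{a,c},{a,d},{a,f},{c,f},{d,e},{d,f},{e,f},{a,c,d},{a,c,f},{d,e,f}}
  A6: {{e},{d,e},{e,f},{d,e,f}}
  A12: {{a,d},{c,d},{a,c,d}}
  A13: {{c,d},{a,c,d}}
  A14: {{d},{a,d},{c,d},{d,e},{d,f},{a,c,d},{d,e,f}}
  A15: {{a,d},{a,c,d}} {{d,e},{d,f},{d,e,f}}
  A16: {{d,e},{d,e,f}}
  A23: {{c},{a,c},{c,d},{c,f},{a,c,d},{a,c,f}}
  A24: {{c},{a,c},{a,d},{c,d},{c,f},{a,c,d},{a,c,f}}
  A25: {{a},{a,c},{a,d},{a,f},{c,f},{a,c,d},{a,c,f}}
  A34: {{c},{a,c},{c,d},{c,f},{a,c,d},{a,c,f}}
  A35: {{a,c},{c,f},{a,c,d},{a,c,f}}
  A45: {{a,c},{a,d},{c,f},{a,c,d},{a,c,f}} {{d,e},{d,f},{d,e,f}}
  A46: {{d,e},{d,e,f}}
  A56: {{e},{d,e},{e,f},{d,e,f}}
  A123: {{c,d},{a,c,d}}
  A124: {{a,d},{c,d},{a,c,d}}
  A125: {{a,d},{a,c,d}}
  A134: {{c,d},{a,c,d}}
  A135: {{a,c,d}}
  A145: {{a,d},{a,c,d}} {{d,e},{d,f},{d,e,f}}
  A146: {{d,e},{d,e,f}}
  A156: {{d,e},{d,e,f}}
  A234: {{c},{a,c},{c,d},{c,f},{a,c,d},{a,c,f}}
  A235: {{a,c},{c,f},{a,c,d},{a,c,f}}
  A245: {{a,c},{a,d},{c,f},{a,c,d},{a,c,f}}
  A345: {{a,c},{c,f},{a,c,d},{a,c,f}}
  A456: {{d,e},{d,e,f}}
  A1234: {{c,d},{a,c,d}}
  A1235: {{a,c,d}}
  A1245: {{a,d},{a,c,d}}
  A1345: {{a,c,d}}
  A1456: {{d,e},{d,e,f}}
  A2345: {{a,c},{c,f},{a,c,d},{a,c,f}}
  A12345: {{a,c,d}}
C dims 7,15,14,6; δ0: rk 5, SNF 1^5; δ1: rk 9, SNF 1^9; δ2: rk 5, SNF 1^5
Ȟ^0 = (7 − 5) − 0 = 2, so Ȟ^0 ≅ Z^2
Ȟ^1 = (15 − 9) − 5 = 1, so Ȟ^1 ≅ Z
Ȟ^2 = (14 − 5) − 9 = 0, so Ȟ^2 ≅ 0

Ȟ^0 = Z^2, Ȟ^1 = Z, Ȟ^2 = 0


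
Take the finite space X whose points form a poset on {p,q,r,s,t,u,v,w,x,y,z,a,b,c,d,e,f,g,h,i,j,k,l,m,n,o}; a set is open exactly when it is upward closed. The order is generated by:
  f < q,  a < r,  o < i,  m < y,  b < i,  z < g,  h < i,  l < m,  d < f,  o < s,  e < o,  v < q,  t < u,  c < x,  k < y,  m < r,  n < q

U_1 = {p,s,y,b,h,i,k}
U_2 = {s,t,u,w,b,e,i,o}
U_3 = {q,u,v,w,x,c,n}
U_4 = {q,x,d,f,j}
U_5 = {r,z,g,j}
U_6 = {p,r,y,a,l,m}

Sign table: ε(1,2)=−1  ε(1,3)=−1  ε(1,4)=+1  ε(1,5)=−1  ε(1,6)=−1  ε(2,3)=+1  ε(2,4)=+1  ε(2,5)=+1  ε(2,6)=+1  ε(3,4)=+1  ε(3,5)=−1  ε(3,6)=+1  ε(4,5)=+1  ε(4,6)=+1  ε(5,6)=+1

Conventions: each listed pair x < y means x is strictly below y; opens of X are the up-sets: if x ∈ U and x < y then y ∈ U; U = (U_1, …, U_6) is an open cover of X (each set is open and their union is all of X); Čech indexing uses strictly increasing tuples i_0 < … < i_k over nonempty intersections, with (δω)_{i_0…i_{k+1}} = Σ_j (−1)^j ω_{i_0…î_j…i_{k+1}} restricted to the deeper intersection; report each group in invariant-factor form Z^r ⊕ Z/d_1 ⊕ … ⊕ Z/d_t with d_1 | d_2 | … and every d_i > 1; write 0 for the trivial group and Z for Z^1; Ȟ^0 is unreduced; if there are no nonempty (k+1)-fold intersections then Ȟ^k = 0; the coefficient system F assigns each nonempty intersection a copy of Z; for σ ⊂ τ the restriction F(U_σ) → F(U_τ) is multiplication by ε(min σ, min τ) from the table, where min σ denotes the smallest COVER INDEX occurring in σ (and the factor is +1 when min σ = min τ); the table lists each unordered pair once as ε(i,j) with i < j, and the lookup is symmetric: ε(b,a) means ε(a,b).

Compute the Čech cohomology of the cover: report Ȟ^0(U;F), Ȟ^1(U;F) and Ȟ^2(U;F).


Ȟ^0 = Z, Ȟ^1 = Z, Ȟ^2 = 0

nerve simplices:
  U12={s,b,i} U16={p,y} U23={u,w} U34={q,x} U45={j} U56={r}
C dims 6,6; δ0: rk 5, SNF 1^5
degree 0: 6−5−0 = 1 → Ȟ^0 ≅ Z
degree 1: 6−0−5 = 1 → Ȟ^1 ≅ Z
degree 2: 0−0−0 = 0 → Ȟ^2 ≅ 0


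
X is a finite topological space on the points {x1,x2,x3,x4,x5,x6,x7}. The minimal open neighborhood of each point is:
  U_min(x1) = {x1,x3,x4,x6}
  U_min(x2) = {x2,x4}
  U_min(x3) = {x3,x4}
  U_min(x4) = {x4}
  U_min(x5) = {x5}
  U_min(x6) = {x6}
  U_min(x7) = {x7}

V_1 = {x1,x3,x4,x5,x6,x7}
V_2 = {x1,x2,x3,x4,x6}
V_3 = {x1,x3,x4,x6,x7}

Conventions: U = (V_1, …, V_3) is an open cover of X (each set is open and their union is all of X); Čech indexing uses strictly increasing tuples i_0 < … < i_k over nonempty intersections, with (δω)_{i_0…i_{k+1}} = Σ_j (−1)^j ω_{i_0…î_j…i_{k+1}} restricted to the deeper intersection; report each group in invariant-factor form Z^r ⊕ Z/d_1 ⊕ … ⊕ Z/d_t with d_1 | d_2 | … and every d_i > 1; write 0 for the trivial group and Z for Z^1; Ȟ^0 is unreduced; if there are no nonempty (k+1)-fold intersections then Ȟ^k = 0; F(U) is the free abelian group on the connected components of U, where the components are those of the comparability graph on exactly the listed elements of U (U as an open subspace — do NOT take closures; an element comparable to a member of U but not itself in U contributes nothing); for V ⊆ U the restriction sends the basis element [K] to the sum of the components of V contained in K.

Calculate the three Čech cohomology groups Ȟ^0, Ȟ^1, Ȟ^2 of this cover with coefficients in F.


Ȟ^0(U;F) ≅ Z^3,  Ȟ^1(U;F) ≅ 0,  Ȟ^2(U;F) ≅ 0

nonempty overlaps:
  V12={x1,x3,x4,x6} V13={x1,x3,x4,x6,x7} V23={x1,x3,x4,x6}
  V123={x1,x3,x4,x6}
components per intersection:
  V1: {x1,x3,x4,x6} {x5} {x7}
  V2: {x1,x2,x3,x4,x6}
  V3: {x1,x3,x4,x6} {x7}
  V12: {x1,x3,x4,x6}
  V13: {x1,x3,x4,x6} {x7}
  V23: {x1,x3,x4,x6}
  V123: {x1,x3,x4,x6}
C dims 6,4,1; δ0: rk 3, SNF 1^3; δ1: rk 1, SNF 1^1
degree 0: 6−3−0 = 3 → Ȟ^0 ≅ Z^3
degree 1: 4−1−3 = 0 → Ȟ^1 ≅ 0
degree 2: 1−0−1 = 0 → Ȟ^2 ≅ 0


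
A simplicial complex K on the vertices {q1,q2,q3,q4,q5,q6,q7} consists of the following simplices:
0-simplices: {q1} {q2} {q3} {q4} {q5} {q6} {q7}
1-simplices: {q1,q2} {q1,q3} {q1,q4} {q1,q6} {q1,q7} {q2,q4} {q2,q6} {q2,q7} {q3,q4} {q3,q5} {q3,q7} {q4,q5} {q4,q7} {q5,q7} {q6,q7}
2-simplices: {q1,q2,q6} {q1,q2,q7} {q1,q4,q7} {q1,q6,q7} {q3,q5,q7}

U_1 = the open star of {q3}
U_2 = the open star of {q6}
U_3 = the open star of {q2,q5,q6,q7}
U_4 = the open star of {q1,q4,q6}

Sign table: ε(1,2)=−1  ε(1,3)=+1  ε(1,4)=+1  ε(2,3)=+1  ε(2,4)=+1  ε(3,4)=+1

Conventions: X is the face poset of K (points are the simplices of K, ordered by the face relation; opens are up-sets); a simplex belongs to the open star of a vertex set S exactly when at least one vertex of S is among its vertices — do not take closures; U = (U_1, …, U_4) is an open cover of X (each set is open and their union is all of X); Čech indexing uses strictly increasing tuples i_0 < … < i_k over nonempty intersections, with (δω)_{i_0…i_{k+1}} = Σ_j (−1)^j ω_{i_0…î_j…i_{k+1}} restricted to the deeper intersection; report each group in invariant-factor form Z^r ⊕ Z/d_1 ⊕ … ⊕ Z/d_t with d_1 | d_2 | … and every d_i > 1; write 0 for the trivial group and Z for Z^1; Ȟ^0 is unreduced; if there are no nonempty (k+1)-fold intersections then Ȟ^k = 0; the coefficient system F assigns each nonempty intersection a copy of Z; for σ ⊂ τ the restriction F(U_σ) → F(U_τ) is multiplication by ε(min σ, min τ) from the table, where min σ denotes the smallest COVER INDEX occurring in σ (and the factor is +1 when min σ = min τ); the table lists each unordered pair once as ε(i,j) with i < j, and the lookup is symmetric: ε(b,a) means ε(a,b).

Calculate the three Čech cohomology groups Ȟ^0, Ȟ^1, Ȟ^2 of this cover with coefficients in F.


Ȟ^0(U;F) ≅ Z,  Ȟ^1(U;F) ≅ Z,  Ȟ^2(U;F) ≅ 0

cover nerve:
  U1={{q3},{q1,q3},{q3,q4},{q3,q5},{q3,q7},{q3,q5,q7}} U2={{q6},{q1,q6},{q2,q6},{q6,q7},{q1,q2,q6},{q1,q6,q7}} U3={{q2},{q5},{q6},{q7},{q1,q2},{q1,q6},{q1,q7},{q2,q4},{q2,q6},{q2,q7},{q3,q5},{q3,q7},{q4,q5},{q4,q7},{q5,q7},{q6,q7},{q1,q2,q6},{q1,q2,q7},{q1,q4,q7},{q1,q6,q7},{q3,q5,q7}} U4={{q1},{q4},{q6},{q1,q2},{q1,q3},{q1,q4},{q1,q6},{q1,q7},{q2,q4},{q2,q6},{q3,q4},{q4,q5},{q4,q7},{q6,q7},{q1,q2,q6},{q1,q2,q7},{q1,q4,q7},{q1,q6,q7}}
  U13={{q3,q5},{q3,q7},{q3,q5,q7}} U14={{q1,q3},{q3,q4}} U23={{q6},{q1,q6},{q2,q6},{q6,q7},{q1,q2,q6},{q1,q6,q7}} U24={{q6},{q1,q6},{q2,q6},{q6,q7},{q1,q2,q6},{q1,q6,q7}} U34={{q6},{q1,q2},{q1,q6},{q1,q7},{q2,q4},{q2,q6},{q4,q5},{q4,q7},{q6,q7},{q1,q2,q6},{q1,q2,q7},{q1,q4,q7},{q1,q6,q7}}
  U234={{q6},{q1,q6},{q2,q6},{q6,q7},{q1,q2,q6},{q1,q6,q7}}
C dims 4,5,1; δ0: rk 3, SNF 1^3; δ1: rk 1, SNF 1^1
Ȟ^0: (4−3)−0=1 ⇒ Z
Ȟ^1: (5−1)−3=1 ⇒ Z
Ȟ^2: (1−0)−1=0 ⇒ 0


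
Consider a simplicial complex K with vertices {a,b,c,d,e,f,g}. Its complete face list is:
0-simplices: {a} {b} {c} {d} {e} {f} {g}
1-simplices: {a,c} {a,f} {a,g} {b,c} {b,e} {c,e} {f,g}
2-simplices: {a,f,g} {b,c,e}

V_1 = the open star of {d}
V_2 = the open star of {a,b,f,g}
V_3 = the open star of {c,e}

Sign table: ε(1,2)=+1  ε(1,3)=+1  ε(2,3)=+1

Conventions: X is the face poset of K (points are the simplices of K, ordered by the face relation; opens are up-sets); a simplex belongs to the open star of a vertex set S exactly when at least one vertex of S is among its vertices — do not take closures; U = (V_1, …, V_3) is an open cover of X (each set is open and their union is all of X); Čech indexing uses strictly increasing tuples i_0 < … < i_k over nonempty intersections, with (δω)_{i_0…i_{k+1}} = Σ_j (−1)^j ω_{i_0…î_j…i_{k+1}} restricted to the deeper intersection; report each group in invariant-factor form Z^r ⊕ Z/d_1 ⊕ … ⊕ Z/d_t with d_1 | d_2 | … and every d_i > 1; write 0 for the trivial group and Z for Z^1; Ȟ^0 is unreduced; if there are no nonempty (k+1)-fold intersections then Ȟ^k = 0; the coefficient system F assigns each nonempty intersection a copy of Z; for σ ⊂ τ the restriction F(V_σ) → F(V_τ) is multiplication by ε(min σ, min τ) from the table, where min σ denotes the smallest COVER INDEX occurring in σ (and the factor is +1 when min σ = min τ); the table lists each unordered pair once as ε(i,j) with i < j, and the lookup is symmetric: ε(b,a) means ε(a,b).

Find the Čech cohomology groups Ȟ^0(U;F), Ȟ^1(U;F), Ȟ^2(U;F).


nerve of the cover:
  V1={{d}} V2={{a},{b},{f},{g},{a,c},{a,f},{a,g},{b,c},{b,e},{f,g},{a,f,g},{b,c,e}} V3={{c},{e},{a,c},{b,c},{b,e},{c,e},{b,c,e}}
  V23={{a,c},{b,c},{b,e},{b,c,e}}
C dims 3,1; δ0: rk 1, SNF 1^1
Ȟ^0 = (3 − 1) − 0 = 2, so Ȟ^0 ≅ Z^2
Ȟ^1 = (1 − 0) − 1 = 0, so Ȟ^1 ≅ 0
Ȟ^2 = (0 − 0) − 0 = 0, so Ȟ^2 ≅ 0

Ȟ^0 ≅ Z^2; Ȟ^1 ≅ 0; Ȟ^2 ≅ 0


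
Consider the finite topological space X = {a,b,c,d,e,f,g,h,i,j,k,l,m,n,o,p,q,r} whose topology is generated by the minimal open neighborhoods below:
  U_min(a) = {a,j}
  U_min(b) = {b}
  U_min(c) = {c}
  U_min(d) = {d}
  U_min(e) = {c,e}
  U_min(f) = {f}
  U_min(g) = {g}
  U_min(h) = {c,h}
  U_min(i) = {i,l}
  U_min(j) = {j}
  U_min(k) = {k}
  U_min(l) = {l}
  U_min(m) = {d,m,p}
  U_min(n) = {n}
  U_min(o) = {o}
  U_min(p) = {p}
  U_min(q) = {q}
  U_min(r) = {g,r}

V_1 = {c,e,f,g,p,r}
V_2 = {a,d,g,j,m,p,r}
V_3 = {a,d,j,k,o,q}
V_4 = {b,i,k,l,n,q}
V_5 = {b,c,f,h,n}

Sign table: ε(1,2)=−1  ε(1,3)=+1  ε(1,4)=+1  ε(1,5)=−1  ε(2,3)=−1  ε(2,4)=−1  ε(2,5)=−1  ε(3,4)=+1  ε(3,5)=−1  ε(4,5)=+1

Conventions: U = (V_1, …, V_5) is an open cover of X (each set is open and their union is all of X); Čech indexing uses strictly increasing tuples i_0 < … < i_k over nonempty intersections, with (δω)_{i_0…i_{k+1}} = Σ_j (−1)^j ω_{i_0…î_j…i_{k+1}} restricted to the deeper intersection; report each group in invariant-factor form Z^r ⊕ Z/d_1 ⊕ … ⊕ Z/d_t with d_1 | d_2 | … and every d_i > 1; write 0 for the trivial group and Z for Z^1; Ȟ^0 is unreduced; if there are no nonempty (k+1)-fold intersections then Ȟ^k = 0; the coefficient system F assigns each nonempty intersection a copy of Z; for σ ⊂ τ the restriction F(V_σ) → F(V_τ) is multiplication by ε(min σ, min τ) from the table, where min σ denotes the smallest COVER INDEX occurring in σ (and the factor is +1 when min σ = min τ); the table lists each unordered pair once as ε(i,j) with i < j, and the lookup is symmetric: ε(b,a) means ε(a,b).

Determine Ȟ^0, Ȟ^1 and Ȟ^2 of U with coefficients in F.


Ȟ^0 = 0, Ȟ^1 = Z/2 and Ȟ^2 = 0

nonempty intersections:
  V12={g,p,r} V15={c,f} V23={a,d,j} V34={k,q} V45={b,n}
C dims 5,5; δ0: rk 5, SNF 1^4·2
Ȟ^0: (5−5)−0=0 ⇒ 0
Ȟ^1: (5−0)−5=0 plus torsion [2] ⇒ Z/2
Ȟ^2: (0−0)−0=0 ⇒ 0


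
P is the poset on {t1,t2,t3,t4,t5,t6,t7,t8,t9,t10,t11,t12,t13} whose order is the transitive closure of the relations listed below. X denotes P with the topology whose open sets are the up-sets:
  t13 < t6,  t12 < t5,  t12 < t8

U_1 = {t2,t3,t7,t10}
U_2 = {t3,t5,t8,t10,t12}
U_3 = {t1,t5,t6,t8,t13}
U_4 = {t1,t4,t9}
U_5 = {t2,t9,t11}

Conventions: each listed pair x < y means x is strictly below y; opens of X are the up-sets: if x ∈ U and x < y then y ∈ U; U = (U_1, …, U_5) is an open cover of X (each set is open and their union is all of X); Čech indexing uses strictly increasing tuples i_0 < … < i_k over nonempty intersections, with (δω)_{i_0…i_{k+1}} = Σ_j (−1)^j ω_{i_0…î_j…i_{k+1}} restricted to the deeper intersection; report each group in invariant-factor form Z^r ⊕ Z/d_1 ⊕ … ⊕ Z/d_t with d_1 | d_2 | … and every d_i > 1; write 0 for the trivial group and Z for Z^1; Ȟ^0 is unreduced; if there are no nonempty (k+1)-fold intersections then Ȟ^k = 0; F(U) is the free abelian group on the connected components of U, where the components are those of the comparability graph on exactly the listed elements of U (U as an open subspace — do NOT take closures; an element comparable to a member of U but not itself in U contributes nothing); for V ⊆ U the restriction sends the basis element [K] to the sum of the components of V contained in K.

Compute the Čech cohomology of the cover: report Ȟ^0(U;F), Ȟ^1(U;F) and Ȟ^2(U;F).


nonempty overlaps:
  U12={t3,t10} U15={t2} U23={t5,t8} U34={t1} U45={t9}
components per intersection:
  U1: {t2} {t3} {t7} {t10}
  U2: {t3} {t5,t8,t12} {t10}
  U3: {t1} {t5} {t6,t13} {t8}
  U4: {t1} {t4} {t9}
  U5: {t2} {t9} {t11}
  U12: {t3} {t10}
  U15: {t2}
  U23: {t5} {t8}
  U34: {t1}
  U45: {t9}
C dims 17,7; δ0: rk 7, SNF 1^7
degree 0: 17−7−0 = 10 → Ȟ^0 ≅ Z^10
degree 1: 7−0−7 = 0 → Ȟ^1 ≅ 0
degree 2: 0−0−0 = 0 → Ȟ^2 ≅ 0

Ȟ^0 = Z^10, Ȟ^1 = 0 and Ȟ^2 = 0


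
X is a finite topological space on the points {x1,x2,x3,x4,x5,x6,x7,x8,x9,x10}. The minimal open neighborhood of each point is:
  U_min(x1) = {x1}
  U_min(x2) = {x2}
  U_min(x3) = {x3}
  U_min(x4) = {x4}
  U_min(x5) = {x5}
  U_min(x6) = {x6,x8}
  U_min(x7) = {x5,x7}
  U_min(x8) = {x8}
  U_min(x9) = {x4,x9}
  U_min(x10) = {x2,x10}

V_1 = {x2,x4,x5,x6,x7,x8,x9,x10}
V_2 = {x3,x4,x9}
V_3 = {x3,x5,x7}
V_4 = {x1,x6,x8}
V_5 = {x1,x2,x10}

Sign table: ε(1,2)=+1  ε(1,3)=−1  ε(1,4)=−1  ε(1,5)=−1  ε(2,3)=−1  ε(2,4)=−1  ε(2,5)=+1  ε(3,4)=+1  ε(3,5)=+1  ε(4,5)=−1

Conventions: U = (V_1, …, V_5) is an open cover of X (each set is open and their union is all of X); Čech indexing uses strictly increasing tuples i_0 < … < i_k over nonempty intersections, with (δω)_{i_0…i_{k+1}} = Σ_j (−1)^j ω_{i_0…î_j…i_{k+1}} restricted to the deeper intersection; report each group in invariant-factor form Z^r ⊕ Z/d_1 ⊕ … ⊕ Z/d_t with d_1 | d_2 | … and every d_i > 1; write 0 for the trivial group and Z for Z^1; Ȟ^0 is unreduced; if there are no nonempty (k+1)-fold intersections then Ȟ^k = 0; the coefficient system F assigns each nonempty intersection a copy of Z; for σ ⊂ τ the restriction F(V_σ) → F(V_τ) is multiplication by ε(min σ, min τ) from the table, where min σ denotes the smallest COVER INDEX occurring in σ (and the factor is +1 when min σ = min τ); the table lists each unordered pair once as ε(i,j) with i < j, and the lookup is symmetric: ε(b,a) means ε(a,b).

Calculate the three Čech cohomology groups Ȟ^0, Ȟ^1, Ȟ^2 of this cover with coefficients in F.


nonempty intersections:
  V12={x4,x9} V13={x5,x7} V14={x6,x8} V15={x2,x10} V23={x3} V45={x1}
C dims 5,6; δ0: rk 5, SNF 1^4·2
Ȟ^0: (5−5)−0=0 ⇒ 0
Ȟ^1: (6−0)−5=1 plus torsion [2] ⇒ Z ⊕ Z/2
Ȟ^2: (0−0)−0=0 ⇒ 0

Ȟ^0 ≅ 0, Ȟ^1 ≅ Z ⊕ Z/2 and Ȟ^2 ≅ 0


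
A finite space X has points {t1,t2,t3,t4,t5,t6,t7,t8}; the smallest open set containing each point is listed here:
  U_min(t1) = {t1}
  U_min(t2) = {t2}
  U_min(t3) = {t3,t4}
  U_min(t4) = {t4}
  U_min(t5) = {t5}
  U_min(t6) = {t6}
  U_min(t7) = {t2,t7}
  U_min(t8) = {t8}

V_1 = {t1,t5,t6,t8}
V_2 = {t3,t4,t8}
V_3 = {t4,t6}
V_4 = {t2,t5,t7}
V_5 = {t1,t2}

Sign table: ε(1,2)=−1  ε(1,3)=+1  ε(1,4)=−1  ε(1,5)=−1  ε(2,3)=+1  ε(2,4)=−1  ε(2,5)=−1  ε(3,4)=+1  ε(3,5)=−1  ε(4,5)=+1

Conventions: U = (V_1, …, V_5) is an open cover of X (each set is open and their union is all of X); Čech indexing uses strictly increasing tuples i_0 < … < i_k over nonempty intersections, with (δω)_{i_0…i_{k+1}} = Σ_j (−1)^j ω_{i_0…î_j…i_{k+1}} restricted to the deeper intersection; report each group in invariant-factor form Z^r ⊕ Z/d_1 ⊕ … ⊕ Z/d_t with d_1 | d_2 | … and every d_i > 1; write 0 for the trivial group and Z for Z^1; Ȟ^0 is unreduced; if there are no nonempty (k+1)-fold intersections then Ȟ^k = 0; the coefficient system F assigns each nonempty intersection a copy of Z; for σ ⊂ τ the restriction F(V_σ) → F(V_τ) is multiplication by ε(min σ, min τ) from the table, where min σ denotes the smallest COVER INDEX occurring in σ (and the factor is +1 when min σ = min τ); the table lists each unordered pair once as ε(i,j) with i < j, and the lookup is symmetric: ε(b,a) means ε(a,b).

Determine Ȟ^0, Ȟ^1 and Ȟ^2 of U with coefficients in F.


nerve simplices:
  V12={t8} V13={t6} V14={t5} V15={t1} V23={t4} V45={t2}
C dims 5,6; δ0: rk 5, SNF 1^4·2
degree 0: 5−5−0 = 0 → Ȟ^0 ≅ 0
degree 1: 6−0−5 = 1 plus torsion [2] → Ȟ^1 ≅ Z ⊕ Z/2
degree 2: 0−0−0 = 0 → Ȟ^2 ≅ 0

Ȟ^0 ≅ 0, Ȟ^1 ≅ Z ⊕ Z/2, Ȟ^2 ≅ 0


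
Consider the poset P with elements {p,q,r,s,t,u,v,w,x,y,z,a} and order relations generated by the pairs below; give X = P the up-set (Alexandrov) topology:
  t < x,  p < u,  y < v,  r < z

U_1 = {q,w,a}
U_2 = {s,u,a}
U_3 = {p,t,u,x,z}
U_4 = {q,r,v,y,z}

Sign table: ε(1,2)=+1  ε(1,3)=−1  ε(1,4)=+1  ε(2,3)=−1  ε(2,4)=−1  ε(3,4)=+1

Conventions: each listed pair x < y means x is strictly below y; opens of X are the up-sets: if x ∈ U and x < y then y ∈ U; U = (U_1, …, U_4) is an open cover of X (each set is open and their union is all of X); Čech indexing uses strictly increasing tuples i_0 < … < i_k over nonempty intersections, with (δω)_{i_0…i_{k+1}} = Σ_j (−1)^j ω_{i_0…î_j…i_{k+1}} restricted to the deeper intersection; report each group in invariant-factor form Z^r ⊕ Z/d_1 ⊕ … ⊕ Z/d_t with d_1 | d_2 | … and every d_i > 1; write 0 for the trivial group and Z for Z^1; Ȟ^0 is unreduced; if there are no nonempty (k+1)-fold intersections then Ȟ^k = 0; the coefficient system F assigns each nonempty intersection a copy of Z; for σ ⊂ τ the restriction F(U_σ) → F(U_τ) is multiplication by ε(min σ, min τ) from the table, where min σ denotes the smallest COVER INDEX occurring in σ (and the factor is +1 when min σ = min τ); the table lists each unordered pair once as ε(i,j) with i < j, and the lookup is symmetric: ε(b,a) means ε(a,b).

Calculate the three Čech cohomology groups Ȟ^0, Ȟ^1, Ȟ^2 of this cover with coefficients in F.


Ȟ^0 = 0, Ȟ^1 = Z/2 and Ȟ^2 = 0

nerve simplices:
  U12={a} U14={q} U23={u} U34={z}
C dims 4,4; δ0: rk 4, SNF 1^3·2
degree 0: 4−4−0 = 0 → Ȟ^0 ≅ 0
degree 1: 4−0−4 = 0 plus torsion [2] → Ȟ^1 ≅ Z/2
degree 2: 0−0−0 = 0 → Ȟ^2 ≅ 0


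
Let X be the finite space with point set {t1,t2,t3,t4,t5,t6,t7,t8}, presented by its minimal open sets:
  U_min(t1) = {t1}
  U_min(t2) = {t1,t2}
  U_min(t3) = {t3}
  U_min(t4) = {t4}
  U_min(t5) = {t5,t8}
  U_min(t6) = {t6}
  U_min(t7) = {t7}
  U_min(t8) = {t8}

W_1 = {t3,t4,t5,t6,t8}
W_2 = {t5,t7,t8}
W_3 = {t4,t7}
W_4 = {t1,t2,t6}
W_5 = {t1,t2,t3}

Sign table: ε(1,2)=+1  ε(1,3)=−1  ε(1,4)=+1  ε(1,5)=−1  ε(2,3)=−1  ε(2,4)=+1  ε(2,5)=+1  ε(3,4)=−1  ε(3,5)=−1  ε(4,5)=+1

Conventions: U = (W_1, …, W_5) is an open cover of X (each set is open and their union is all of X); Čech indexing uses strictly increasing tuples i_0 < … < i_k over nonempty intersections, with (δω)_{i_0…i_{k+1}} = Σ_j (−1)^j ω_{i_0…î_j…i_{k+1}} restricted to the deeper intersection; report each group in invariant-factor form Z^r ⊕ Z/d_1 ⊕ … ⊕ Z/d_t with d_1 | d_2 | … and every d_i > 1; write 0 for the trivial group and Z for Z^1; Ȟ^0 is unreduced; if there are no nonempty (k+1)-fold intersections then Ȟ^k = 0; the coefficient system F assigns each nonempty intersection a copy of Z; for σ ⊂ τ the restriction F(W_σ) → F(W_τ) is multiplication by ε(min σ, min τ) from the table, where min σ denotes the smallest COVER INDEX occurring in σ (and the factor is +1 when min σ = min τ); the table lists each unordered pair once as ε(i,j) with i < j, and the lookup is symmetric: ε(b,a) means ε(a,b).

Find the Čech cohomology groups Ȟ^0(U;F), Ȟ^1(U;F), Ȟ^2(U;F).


Ȟ^0 = 0,  Ȟ^1 = Z ⊕ Z/2,  Ȟ^2 = 0

intersection data:
  W12={t5,t8} W13={t4} W14={t6} W15={t3} W23={t7} W45={t1,t2}
C dims 5,6; δ0: rk 5, SNF 1^4·2
Ȟ^0 = (5 − 5) − 0 = 0, so Ȟ^0 ≅ 0
Ȟ^1 = (6 − 0) − 5 = 1 plus torsion [2], so Ȟ^1 ≅ Z ⊕ Z/2
Ȟ^2 = (0 − 0) − 0 = 0, so Ȟ^2 ≅ 0


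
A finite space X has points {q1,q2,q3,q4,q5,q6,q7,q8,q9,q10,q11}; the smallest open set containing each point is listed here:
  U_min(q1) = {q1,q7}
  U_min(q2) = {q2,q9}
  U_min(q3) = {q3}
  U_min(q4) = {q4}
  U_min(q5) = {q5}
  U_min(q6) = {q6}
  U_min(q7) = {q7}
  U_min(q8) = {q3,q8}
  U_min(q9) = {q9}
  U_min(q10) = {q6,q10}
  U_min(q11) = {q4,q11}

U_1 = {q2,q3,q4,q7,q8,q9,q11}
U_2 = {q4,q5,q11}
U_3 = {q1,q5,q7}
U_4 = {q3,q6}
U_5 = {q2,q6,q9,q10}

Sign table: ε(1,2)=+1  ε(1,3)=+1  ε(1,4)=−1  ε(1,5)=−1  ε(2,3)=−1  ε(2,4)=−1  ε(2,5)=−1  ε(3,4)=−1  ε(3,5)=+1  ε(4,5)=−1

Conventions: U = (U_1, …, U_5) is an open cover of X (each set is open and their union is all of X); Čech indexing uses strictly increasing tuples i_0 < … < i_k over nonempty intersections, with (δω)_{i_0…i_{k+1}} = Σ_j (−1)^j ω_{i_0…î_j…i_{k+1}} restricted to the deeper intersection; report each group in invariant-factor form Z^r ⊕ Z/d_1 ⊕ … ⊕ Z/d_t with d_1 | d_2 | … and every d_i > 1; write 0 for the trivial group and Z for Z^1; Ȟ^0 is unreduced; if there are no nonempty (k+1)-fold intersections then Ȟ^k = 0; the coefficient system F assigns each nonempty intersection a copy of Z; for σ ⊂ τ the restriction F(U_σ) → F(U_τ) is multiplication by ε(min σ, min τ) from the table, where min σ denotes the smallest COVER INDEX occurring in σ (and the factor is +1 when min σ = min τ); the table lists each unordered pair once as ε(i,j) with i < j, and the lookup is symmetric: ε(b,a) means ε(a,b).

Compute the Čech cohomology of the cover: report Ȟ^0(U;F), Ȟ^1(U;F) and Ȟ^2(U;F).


Ȟ^0 ≅ 0; Ȟ^1 ≅ Z ⊕ Z/2; Ȟ^2 ≅ 0

cover nerve:
  U12={q4,q11} U13={q7} U14={q3} U15={q2,q9} U23={q5} U45={q6}
C dims 5,6; δ0: rk 5, SNF 1^4·2
Ȟ^0: (5−5)−0=0 ⇒ 0
Ȟ^1: (6−0)−5=1 plus torsion [2] ⇒ Z ⊕ Z/2
Ȟ^2: (0−0)−0=0 ⇒ 0


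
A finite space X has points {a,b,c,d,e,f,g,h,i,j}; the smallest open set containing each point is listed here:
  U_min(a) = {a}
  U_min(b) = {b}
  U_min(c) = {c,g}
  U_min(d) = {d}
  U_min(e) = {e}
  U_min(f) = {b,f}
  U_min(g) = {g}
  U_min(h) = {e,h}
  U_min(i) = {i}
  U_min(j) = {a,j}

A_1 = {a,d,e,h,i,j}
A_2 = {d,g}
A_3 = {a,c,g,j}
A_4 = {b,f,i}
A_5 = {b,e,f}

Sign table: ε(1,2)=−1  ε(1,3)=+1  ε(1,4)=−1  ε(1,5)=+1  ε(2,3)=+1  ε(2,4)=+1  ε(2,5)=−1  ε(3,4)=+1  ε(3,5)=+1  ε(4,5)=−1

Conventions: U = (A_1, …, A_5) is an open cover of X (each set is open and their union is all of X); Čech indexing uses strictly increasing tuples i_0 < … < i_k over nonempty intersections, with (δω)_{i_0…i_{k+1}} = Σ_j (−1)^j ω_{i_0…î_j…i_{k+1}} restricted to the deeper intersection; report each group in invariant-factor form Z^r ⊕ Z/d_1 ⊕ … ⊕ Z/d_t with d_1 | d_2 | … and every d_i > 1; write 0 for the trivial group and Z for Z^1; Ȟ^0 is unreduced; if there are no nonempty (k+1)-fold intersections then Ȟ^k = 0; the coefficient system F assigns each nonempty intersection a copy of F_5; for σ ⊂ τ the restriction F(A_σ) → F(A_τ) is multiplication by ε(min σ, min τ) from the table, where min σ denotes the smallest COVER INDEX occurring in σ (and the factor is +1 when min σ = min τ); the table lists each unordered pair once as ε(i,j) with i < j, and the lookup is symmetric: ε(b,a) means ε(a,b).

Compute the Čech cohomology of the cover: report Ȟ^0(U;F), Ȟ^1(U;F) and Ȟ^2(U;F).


intersection data:
  A12={d} A13={a,j} A14={i} A15={e} A23={g} A45={b,f}
C dims 5,6; δ0: rk_F5 5
Ȟ^0 = (5 − 5) − 0 = 0, so Ȟ^0 ≅ 0
Ȟ^1 = (6 − 0) − 5 = 1, so Ȟ^1 ≅ Z/5
Ȟ^2 = (0 − 0) − 0 = 0, so Ȟ^2 ≅ 0

Ȟ^0(U;F) ≅ 0,  Ȟ^1(U;F) ≅ Z/5,  Ȟ^2(U;F) ≅ 0


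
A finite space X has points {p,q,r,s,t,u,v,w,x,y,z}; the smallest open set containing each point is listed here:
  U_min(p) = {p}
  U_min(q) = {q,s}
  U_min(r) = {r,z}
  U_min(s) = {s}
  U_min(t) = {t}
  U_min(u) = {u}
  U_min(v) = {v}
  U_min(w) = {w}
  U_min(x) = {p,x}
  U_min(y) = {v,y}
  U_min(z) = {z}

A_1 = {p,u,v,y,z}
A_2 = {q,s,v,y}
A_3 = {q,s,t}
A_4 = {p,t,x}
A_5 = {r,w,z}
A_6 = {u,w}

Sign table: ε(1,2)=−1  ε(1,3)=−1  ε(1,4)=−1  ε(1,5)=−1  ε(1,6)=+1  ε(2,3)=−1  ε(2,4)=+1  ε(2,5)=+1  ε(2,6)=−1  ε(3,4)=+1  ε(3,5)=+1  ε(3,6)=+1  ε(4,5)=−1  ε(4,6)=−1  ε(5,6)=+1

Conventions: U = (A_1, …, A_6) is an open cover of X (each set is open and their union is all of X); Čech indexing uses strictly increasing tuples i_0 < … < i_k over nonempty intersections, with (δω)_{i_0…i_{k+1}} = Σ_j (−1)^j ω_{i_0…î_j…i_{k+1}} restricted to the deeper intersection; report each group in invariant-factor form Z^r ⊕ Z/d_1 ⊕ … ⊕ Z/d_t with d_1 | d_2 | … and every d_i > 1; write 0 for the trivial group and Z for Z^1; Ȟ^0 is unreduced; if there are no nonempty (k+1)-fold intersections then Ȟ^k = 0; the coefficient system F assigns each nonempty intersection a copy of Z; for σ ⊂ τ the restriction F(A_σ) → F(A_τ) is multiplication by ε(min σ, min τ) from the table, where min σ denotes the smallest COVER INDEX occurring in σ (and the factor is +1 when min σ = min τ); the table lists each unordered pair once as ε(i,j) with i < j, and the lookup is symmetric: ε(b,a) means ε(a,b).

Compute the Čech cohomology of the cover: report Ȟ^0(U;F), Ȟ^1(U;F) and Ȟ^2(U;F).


Ȟ^0 = 0, Ȟ^1 = Z ⊕ Z/2, Ȟ^2 = 0

nonempty overlaps:
  A12={v,y} A14={p} A15={z} A16={u} A23={q,s} A34={t} A56={w}
C dims 6,7; δ0: rk 6, SNF 1^5·2
degree 0: 6−6−0 = 0 → Ȟ^0 ≅ 0
degree 1: 7−0−6 = 1 plus torsion [2] → Ȟ^1 ≅ Z ⊕ Z/2
degree 2: 0−0−0 = 0 → Ȟ^2 ≅ 0


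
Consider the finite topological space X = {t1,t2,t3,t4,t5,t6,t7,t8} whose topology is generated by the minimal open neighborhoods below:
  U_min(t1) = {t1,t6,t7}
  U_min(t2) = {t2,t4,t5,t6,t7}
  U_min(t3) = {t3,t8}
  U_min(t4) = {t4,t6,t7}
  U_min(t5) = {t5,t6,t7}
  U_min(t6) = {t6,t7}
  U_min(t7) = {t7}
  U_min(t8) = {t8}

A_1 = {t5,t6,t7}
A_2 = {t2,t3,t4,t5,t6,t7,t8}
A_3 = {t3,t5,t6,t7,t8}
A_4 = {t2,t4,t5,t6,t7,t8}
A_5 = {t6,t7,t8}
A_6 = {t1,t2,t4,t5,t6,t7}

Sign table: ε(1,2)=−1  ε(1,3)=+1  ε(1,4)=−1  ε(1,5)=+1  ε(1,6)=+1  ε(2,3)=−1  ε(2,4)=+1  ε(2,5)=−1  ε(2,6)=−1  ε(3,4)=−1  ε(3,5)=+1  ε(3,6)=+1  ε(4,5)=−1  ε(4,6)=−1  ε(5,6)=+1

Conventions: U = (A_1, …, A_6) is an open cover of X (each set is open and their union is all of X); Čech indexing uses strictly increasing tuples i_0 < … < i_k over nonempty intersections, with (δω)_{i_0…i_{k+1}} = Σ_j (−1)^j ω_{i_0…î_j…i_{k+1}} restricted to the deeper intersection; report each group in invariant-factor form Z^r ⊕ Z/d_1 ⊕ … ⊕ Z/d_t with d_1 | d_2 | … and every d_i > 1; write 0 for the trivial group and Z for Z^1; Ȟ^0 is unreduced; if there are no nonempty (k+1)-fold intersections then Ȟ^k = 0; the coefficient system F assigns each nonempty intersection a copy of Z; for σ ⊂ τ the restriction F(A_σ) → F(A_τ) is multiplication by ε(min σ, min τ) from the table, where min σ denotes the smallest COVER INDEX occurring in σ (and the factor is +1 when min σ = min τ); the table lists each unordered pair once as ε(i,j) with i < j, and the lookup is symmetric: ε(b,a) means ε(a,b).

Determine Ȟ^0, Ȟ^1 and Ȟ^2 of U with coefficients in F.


Ȟ^0 ≅ Z,  Ȟ^1 ≅ 0,  Ȟ^2 ≅ 0

nerve of the cover:
  A12={t5,t6,t7} A13={t5,t6,t7} A14={t5,t6,t7} A15={t6,t7} A16={t5,t6,t7} A23={t3,t5,t6,t7,t8} A24={t2,t4,t5,t6,t7,t8} A25={t6,t7,t8} A26={t2,t4,t5,t6,t7} A34={t5,t6,t7,t8} A35={t6,t7,t8} A36={t5,t6,t7} A45={t6,t7,t8} A46={t2,t4,t5,t6,t7} A56={t6,t7}
  A123={t5,t6,t7} A124={t5,t6,t7} A125={t6,t7} A126={t5,t6,t7} A134={t5,t6,t7} A135={t6,t7} A136={t5,t6,t7} A145={t6,t7} A146={t5,t6,t7} A156={t6,t7} A234={t5,t6,t7,t8} A235={t6,t7,t8} A236={t5,t6,t7} A245={t6,t7,t8} A246={t2,t4,t5,t6,t7} A256={t6,t7} A345={t6,t7,t8} A346={t5,t6,t7} A356={t6,t7} A456={t6,t7}
  A1234={t5,t6,t7} A1235={t6,t7} A1236={t5,t6,t7} A1245={t6,t7} A1246={t5,t6,t7} A1256={t6,t7} A1345={t6,t7} A1346={t5,t6,t7} A1356={t6,t7} A1456={t6,t7} A2345={t6,t7,t8} A2346={t5,t6,t7} A2356={t6,t7} A2456={t6,t7} A3456={t6,t7}
  A12345={t6,t7} A12346={t5,t6,t7} A12356={t6,t7} A12456={t6,t7} A13456={t6,t7} A23456={t6,t7}
  A123456={t6,t7}
C dims 6,15,20,15; δ0: rk 5, SNF 1^5; δ1: rk 10, SNF 1^10; δ2: rk 10, SNF 1^10
Ȟ^0 = (6 − 5) − 0 = 1, so Ȟ^0 ≅ Z
Ȟ^1 = (15 − 10) − 5 = 0, so Ȟ^1 ≅ 0
Ȟ^2 = (20 − 10) − 10 = 0, so Ȟ^2 ≅ 0


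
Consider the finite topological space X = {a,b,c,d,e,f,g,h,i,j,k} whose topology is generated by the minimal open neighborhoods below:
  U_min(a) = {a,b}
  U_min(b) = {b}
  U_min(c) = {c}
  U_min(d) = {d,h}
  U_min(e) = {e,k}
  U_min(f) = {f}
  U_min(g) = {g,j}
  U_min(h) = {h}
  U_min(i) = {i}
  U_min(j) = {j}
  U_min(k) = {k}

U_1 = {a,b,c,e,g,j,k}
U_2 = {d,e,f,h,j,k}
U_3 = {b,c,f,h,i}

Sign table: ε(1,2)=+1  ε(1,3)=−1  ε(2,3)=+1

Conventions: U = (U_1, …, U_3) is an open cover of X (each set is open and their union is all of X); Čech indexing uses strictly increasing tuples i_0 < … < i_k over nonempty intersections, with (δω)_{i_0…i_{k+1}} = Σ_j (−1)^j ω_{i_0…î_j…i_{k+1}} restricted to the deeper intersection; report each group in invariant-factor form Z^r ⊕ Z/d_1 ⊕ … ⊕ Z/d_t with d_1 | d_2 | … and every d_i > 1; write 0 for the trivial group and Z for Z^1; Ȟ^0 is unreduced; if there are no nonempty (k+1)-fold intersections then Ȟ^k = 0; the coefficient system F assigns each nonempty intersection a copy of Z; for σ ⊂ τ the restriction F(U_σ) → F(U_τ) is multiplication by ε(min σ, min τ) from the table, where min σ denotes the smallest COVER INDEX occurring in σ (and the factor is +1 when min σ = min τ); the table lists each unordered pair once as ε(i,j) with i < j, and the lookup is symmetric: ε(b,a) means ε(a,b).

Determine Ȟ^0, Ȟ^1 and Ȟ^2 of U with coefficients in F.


intersection data:
  U12={e,j,k} U13={b,c} U23={f,h}
C dims 3,3; δ0: rk 3, SNF 1^2·2
Ȟ^0 = (3 − 3) − 0 = 0, so Ȟ^0 ≅ 0
Ȟ^1 = (3 − 0) − 3 = 0 plus torsion [2], so Ȟ^1 ≅ Z/2
Ȟ^2 = (0 − 0) − 0 = 0, so Ȟ^2 ≅ 0

Ȟ^0 = 0, Ȟ^1 = Z/2 and Ȟ^2 = 0


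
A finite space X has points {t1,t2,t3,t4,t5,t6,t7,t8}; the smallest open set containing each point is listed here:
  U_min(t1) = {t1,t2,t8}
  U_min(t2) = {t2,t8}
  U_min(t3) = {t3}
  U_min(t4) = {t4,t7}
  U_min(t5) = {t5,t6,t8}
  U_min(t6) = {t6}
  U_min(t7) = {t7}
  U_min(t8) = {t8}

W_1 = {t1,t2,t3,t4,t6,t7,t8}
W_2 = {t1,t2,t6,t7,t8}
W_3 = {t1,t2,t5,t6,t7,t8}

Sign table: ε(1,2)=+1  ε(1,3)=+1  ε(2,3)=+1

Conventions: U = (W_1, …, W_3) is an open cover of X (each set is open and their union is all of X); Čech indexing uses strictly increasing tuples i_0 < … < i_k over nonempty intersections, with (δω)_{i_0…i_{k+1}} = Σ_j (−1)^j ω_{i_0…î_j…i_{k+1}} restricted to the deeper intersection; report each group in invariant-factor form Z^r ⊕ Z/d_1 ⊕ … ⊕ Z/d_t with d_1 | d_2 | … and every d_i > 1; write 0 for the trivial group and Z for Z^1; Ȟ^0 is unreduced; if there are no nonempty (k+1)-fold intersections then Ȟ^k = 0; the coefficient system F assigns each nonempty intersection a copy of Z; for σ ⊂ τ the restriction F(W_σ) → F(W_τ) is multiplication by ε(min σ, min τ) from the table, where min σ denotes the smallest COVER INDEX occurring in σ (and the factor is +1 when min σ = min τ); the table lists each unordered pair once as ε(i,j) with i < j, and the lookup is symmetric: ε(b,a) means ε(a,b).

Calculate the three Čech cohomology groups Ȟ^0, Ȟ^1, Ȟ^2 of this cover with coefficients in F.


nerve simplices:
  W12={t1,t2,t6,t7,t8} W13={t1,t2,t6,t7,t8} W23={t1,t2,t6,t7,t8}
  W123={t1,t2,t6,t7,t8}
C dims 3,3,1; δ0: rk 2, SNF 1^2; δ1: rk 1, SNF 1^1
degree 0: 3−2−0 = 1 → Ȟ^0 ≅ Z
degree 1: 3−1−2 = 0 → Ȟ^1 ≅ 0
degree 2: 1−0−1 = 0 → Ȟ^2 ≅ 0

Ȟ^0 ≅ Z; Ȟ^1 ≅ 0; Ȟ^2 ≅ 0


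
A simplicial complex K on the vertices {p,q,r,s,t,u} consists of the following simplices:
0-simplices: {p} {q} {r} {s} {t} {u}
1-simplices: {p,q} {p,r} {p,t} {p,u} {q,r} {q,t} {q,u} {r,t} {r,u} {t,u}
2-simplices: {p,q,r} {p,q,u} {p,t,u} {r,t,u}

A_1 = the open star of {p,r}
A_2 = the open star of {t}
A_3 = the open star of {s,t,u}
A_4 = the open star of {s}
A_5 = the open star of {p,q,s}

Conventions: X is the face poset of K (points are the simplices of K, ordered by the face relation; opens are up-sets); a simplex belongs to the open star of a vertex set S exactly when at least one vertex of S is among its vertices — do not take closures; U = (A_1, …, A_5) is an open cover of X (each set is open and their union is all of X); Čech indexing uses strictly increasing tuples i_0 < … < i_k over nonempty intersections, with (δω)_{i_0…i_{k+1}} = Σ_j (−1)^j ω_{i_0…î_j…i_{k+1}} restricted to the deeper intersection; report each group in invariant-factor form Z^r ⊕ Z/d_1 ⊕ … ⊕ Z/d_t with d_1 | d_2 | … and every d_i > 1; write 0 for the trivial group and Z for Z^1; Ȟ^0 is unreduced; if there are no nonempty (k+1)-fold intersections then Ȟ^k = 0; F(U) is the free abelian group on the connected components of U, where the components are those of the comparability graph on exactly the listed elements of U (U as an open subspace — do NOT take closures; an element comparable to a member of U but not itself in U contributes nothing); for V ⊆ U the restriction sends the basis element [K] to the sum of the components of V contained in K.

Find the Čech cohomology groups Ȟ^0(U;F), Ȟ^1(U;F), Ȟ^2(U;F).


cover nerve:
  A1={{p},{r},{p,q},{p,r},{p,t},{p,u},{q,r},{r,t},{r,u},{p,q,r},{p,q,u},{p,t,u},{r,t,u}} A2={{t},{p,t},{q,t},{r,t},{t,u},{p,t,u},{r,t,u}} A3={{s},{t},{u},{p,t},{p,u},{q,t},{q,u},{r,t},{r,u},{t,u},{p,q,u},{p,t,u},{r,t,u}} A4={{s}} A5={{p},{q},{s},{p,q},{p,r},{p,t},{p,u},{q,r},{q,t},{q,u},{p,q,r},{p,q,u},{p,t,u}}
  A12={{p,t},{r,t},{p,t,u},{r,t,u}} A13={{p,t},{p,u},{r,t},{r,u},{p,q,u},{p,t,u},{r,t,u}} A15={{p},{p,q},{p,r},{p,t},{p,u},{q,r},{p,q,r},{p,q,u},{p,t,u}} A23={{t},{p,t},{q,t},{r,t},{t,u},{p,t,u},{r,t,u}} A25={{p,t},{q,t},{p,t,u}} A34={{s}} A35={{s},{p,t},{p,u},{q,t},{q,u},{p,q,u},{p,t,u}} A45={{s}}
  A123={{p,t},{r,t},{p,t,u},{r,t,u}} A125={{p,t},{p,t,u}} A135={{p,t},{p,u},{p,q,u},{p,t,u}} A235={{p,t},{q,t},{p,t,u}} A345={{s}}
  A1235={{p,t},{p,t,u}}
components per intersection:
  A1: {{p},{r},{p,q},{p,r},{p,t},{p,u},{q,r},{r,t},{r,u},{p,q,r},{p,q,u},{p,t,u},{r,t,u}}
  A2: {{t},{p,t},{q,t},{r,t},{t,u},{p,t,u},{r,t,u}}
  A3: {{s}} {{t},{u},{p,t},{p,u},{q,t},{q,u},{r,t},{r,u},{t,u},{p,q,u},{p,t,u},{r,t,u}}
  A4: {{s}}
  A5: {{p},{q},{p,q},{p,r},{p,t},{p,u},{q,r},{q,t},{q,u},{p,q,r},{p,q,u},{p,t,u}} {{s}}
  A12: {{p,t},{p,t,u}} {{r,t},{r,t,u}}
  A13: {{p,t},{p,u},{p,q,u},{p,t,u}} {{r,t},{r,u},{r,t,u}}
  A15: {{p},{p,q},{p,r},{p,t},{p,u},{q,r},{p,q,r},{p,q,u},{p,t,u}}
  A23: {{t},{p,t},{q,t},{r,t},{t,u},{p,t,u},{r,t,u}}
  A25: {{p,t},{p,t,u}} {{q,t}}
  A34: {{s}}
  A35: {{s}} {{p,t},{p,u},{q,u},{p,q,u},{p,t,u}} {{q,t}}
  A45: {{s}}
  A123: {{p,t},{p,t,u}} {{r,t},{r,t,u}}
  A125: {{p,t},{p,t,u}}
  A135: {{p,t},{p,u},{p,q,u},{p,t,u}}
  A235: {{p,t},{p,t,u}} {{q,t}}
  A345: {{s}}
  A1235: {{p,t},{p,t,u}}
C dims 7,13,7,1; δ0: rk 5, SNF 1^5; δ1: rk 6, SNF 1^6; δ2: rk 1, SNF 1^1
Ȟ^0: (7−5)−0=2 ⇒ Z^2
Ȟ^1: (13−6)−5=2 ⇒ Z^2
Ȟ^2: (7−1)−6=0 ⇒ 0

Ȟ^0 = Z^2, Ȟ^1 = Z^2, Ȟ^2 = 0


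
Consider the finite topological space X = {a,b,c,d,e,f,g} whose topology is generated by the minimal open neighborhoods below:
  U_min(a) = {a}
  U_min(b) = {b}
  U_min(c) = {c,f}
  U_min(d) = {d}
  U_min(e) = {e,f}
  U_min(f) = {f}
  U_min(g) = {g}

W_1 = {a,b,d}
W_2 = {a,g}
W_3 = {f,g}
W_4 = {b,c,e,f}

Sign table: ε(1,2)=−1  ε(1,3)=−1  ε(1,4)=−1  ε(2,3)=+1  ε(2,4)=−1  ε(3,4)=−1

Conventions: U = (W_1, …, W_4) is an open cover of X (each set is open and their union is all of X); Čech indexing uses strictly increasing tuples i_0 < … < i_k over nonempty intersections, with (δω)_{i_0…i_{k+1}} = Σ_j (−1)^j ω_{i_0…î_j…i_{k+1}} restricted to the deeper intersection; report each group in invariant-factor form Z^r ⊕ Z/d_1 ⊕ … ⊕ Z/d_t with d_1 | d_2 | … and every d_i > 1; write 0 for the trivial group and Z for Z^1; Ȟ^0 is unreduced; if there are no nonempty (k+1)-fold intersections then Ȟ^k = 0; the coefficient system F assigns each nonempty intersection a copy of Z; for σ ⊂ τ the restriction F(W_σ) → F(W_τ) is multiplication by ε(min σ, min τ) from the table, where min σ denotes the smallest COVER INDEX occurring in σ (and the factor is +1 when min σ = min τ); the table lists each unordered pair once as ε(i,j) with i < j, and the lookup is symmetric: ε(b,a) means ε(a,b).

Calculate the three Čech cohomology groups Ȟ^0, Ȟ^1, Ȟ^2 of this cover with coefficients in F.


Ȟ^0 ≅ 0; Ȟ^1 ≅ Z/2; Ȟ^2 ≅ 0

nonempty intersections:
  W12={a} W14={b} W23={g} W34={f}
C dims 4,4; δ0: rk 4, SNF 1^3·2
Ȟ^0: (4−4)−0=0 ⇒ 0
Ȟ^1: (4−0)−4=0 plus torsion [2] ⇒ Z/2
Ȟ^2: (0−0)−0=0 ⇒ 0
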